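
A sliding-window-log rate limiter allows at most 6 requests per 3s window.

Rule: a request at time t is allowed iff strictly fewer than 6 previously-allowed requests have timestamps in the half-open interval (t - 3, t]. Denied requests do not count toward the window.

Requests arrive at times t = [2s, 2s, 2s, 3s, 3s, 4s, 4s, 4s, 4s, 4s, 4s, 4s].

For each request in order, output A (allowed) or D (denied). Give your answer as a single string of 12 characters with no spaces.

Answer: AAAAAADDDDDD

Derivation:
Tracking allowed requests in the window:
  req#1 t=2s: ALLOW
  req#2 t=2s: ALLOW
  req#3 t=2s: ALLOW
  req#4 t=3s: ALLOW
  req#5 t=3s: ALLOW
  req#6 t=4s: ALLOW
  req#7 t=4s: DENY
  req#8 t=4s: DENY
  req#9 t=4s: DENY
  req#10 t=4s: DENY
  req#11 t=4s: DENY
  req#12 t=4s: DENY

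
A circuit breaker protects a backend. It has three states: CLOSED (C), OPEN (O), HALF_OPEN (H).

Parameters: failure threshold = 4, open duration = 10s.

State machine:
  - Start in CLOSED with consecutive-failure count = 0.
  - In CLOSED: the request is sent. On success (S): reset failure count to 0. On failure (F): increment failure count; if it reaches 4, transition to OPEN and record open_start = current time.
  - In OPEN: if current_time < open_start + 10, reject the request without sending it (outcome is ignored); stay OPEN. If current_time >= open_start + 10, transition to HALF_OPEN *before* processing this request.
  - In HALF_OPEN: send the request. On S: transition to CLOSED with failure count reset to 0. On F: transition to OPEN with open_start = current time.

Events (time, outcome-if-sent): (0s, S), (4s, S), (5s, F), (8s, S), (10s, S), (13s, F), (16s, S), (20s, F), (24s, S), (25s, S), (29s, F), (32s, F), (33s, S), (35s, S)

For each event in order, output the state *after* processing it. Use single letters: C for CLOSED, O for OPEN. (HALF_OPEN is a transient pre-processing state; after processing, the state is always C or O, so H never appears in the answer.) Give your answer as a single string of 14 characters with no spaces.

Answer: CCCCCCCCCCCCCC

Derivation:
State after each event:
  event#1 t=0s outcome=S: state=CLOSED
  event#2 t=4s outcome=S: state=CLOSED
  event#3 t=5s outcome=F: state=CLOSED
  event#4 t=8s outcome=S: state=CLOSED
  event#5 t=10s outcome=S: state=CLOSED
  event#6 t=13s outcome=F: state=CLOSED
  event#7 t=16s outcome=S: state=CLOSED
  event#8 t=20s outcome=F: state=CLOSED
  event#9 t=24s outcome=S: state=CLOSED
  event#10 t=25s outcome=S: state=CLOSED
  event#11 t=29s outcome=F: state=CLOSED
  event#12 t=32s outcome=F: state=CLOSED
  event#13 t=33s outcome=S: state=CLOSED
  event#14 t=35s outcome=S: state=CLOSED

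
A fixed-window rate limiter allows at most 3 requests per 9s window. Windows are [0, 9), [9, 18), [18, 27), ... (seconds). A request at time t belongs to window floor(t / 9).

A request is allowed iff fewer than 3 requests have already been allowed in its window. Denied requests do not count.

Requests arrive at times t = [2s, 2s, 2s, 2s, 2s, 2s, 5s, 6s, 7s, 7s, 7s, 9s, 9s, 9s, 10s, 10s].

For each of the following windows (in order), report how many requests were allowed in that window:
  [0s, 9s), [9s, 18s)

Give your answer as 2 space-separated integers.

Answer: 3 3

Derivation:
Processing requests:
  req#1 t=2s (window 0): ALLOW
  req#2 t=2s (window 0): ALLOW
  req#3 t=2s (window 0): ALLOW
  req#4 t=2s (window 0): DENY
  req#5 t=2s (window 0): DENY
  req#6 t=2s (window 0): DENY
  req#7 t=5s (window 0): DENY
  req#8 t=6s (window 0): DENY
  req#9 t=7s (window 0): DENY
  req#10 t=7s (window 0): DENY
  req#11 t=7s (window 0): DENY
  req#12 t=9s (window 1): ALLOW
  req#13 t=9s (window 1): ALLOW
  req#14 t=9s (window 1): ALLOW
  req#15 t=10s (window 1): DENY
  req#16 t=10s (window 1): DENY

Allowed counts by window: 3 3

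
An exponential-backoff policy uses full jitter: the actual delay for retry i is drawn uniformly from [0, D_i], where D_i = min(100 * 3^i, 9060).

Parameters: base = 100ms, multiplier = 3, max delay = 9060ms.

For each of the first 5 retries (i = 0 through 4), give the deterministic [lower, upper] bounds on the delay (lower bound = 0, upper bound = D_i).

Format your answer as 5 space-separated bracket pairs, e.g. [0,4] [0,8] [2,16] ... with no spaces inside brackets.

Computing bounds per retry:
  i=0: D_i=min(100*3^0,9060)=100, bounds=[0,100]
  i=1: D_i=min(100*3^1,9060)=300, bounds=[0,300]
  i=2: D_i=min(100*3^2,9060)=900, bounds=[0,900]
  i=3: D_i=min(100*3^3,9060)=2700, bounds=[0,2700]
  i=4: D_i=min(100*3^4,9060)=8100, bounds=[0,8100]

Answer: [0,100] [0,300] [0,900] [0,2700] [0,8100]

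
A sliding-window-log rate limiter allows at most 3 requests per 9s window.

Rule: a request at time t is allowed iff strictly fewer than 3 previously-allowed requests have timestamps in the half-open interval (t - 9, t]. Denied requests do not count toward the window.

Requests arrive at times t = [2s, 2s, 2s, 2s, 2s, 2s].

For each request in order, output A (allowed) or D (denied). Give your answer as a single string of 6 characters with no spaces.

Tracking allowed requests in the window:
  req#1 t=2s: ALLOW
  req#2 t=2s: ALLOW
  req#3 t=2s: ALLOW
  req#4 t=2s: DENY
  req#5 t=2s: DENY
  req#6 t=2s: DENY

Answer: AAADDD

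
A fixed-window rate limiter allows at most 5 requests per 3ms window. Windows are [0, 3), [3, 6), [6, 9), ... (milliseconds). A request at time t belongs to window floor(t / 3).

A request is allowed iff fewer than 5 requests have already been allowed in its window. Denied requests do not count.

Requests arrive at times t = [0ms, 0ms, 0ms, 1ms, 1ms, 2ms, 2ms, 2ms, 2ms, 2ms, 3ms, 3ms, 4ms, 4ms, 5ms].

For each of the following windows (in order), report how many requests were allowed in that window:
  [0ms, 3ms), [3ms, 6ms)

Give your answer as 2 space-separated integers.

Answer: 5 5

Derivation:
Processing requests:
  req#1 t=0ms (window 0): ALLOW
  req#2 t=0ms (window 0): ALLOW
  req#3 t=0ms (window 0): ALLOW
  req#4 t=1ms (window 0): ALLOW
  req#5 t=1ms (window 0): ALLOW
  req#6 t=2ms (window 0): DENY
  req#7 t=2ms (window 0): DENY
  req#8 t=2ms (window 0): DENY
  req#9 t=2ms (window 0): DENY
  req#10 t=2ms (window 0): DENY
  req#11 t=3ms (window 1): ALLOW
  req#12 t=3ms (window 1): ALLOW
  req#13 t=4ms (window 1): ALLOW
  req#14 t=4ms (window 1): ALLOW
  req#15 t=5ms (window 1): ALLOW

Allowed counts by window: 5 5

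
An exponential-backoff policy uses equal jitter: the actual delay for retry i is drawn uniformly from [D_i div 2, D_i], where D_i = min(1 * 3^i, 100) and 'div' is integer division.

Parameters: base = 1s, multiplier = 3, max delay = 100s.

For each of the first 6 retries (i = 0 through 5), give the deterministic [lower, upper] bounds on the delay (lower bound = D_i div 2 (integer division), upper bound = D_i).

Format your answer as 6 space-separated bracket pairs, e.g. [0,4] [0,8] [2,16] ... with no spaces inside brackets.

Computing bounds per retry:
  i=0: D_i=min(1*3^0,100)=1, bounds=[0,1]
  i=1: D_i=min(1*3^1,100)=3, bounds=[1,3]
  i=2: D_i=min(1*3^2,100)=9, bounds=[4,9]
  i=3: D_i=min(1*3^3,100)=27, bounds=[13,27]
  i=4: D_i=min(1*3^4,100)=81, bounds=[40,81]
  i=5: D_i=min(1*3^5,100)=100, bounds=[50,100]

Answer: [0,1] [1,3] [4,9] [13,27] [40,81] [50,100]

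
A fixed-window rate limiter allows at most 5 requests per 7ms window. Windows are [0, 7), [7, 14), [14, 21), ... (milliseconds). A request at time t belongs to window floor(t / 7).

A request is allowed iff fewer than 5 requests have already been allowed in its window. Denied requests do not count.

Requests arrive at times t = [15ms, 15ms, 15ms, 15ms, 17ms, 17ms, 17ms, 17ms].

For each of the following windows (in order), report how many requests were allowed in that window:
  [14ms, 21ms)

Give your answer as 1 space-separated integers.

Answer: 5

Derivation:
Processing requests:
  req#1 t=15ms (window 2): ALLOW
  req#2 t=15ms (window 2): ALLOW
  req#3 t=15ms (window 2): ALLOW
  req#4 t=15ms (window 2): ALLOW
  req#5 t=17ms (window 2): ALLOW
  req#6 t=17ms (window 2): DENY
  req#7 t=17ms (window 2): DENY
  req#8 t=17ms (window 2): DENY

Allowed counts by window: 5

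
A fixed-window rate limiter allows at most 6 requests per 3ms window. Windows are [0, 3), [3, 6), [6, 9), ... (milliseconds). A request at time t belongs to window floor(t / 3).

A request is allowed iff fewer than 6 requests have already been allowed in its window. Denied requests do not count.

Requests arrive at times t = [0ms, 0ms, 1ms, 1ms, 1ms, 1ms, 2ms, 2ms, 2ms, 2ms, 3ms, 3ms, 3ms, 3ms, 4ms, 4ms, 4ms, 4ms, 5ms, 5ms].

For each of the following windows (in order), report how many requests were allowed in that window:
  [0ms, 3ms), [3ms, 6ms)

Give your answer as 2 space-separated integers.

Processing requests:
  req#1 t=0ms (window 0): ALLOW
  req#2 t=0ms (window 0): ALLOW
  req#3 t=1ms (window 0): ALLOW
  req#4 t=1ms (window 0): ALLOW
  req#5 t=1ms (window 0): ALLOW
  req#6 t=1ms (window 0): ALLOW
  req#7 t=2ms (window 0): DENY
  req#8 t=2ms (window 0): DENY
  req#9 t=2ms (window 0): DENY
  req#10 t=2ms (window 0): DENY
  req#11 t=3ms (window 1): ALLOW
  req#12 t=3ms (window 1): ALLOW
  req#13 t=3ms (window 1): ALLOW
  req#14 t=3ms (window 1): ALLOW
  req#15 t=4ms (window 1): ALLOW
  req#16 t=4ms (window 1): ALLOW
  req#17 t=4ms (window 1): DENY
  req#18 t=4ms (window 1): DENY
  req#19 t=5ms (window 1): DENY
  req#20 t=5ms (window 1): DENY

Allowed counts by window: 6 6

Answer: 6 6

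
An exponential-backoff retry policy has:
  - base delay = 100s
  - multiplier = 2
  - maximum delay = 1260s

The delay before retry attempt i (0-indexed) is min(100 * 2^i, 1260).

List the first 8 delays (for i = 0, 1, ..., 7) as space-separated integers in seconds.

Computing each delay:
  i=0: min(100*2^0, 1260) = 100
  i=1: min(100*2^1, 1260) = 200
  i=2: min(100*2^2, 1260) = 400
  i=3: min(100*2^3, 1260) = 800
  i=4: min(100*2^4, 1260) = 1260
  i=5: min(100*2^5, 1260) = 1260
  i=6: min(100*2^6, 1260) = 1260
  i=7: min(100*2^7, 1260) = 1260

Answer: 100 200 400 800 1260 1260 1260 1260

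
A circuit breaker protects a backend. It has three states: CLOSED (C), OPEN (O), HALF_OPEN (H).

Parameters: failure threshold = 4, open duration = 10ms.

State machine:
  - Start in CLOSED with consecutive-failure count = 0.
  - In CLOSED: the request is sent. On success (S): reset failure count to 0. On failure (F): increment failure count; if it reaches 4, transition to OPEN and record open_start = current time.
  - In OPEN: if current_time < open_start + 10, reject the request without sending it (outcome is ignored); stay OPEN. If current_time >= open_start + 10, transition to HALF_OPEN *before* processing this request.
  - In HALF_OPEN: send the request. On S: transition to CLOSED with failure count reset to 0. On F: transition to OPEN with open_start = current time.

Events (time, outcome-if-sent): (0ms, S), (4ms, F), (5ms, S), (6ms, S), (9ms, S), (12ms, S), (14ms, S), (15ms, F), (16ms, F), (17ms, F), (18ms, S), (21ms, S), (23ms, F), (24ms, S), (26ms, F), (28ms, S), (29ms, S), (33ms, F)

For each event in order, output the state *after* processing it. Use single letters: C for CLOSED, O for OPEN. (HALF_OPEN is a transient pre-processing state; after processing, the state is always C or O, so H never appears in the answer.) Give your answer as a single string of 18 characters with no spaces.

Answer: CCCCCCCCCCCCCCCCCC

Derivation:
State after each event:
  event#1 t=0ms outcome=S: state=CLOSED
  event#2 t=4ms outcome=F: state=CLOSED
  event#3 t=5ms outcome=S: state=CLOSED
  event#4 t=6ms outcome=S: state=CLOSED
  event#5 t=9ms outcome=S: state=CLOSED
  event#6 t=12ms outcome=S: state=CLOSED
  event#7 t=14ms outcome=S: state=CLOSED
  event#8 t=15ms outcome=F: state=CLOSED
  event#9 t=16ms outcome=F: state=CLOSED
  event#10 t=17ms outcome=F: state=CLOSED
  event#11 t=18ms outcome=S: state=CLOSED
  event#12 t=21ms outcome=S: state=CLOSED
  event#13 t=23ms outcome=F: state=CLOSED
  event#14 t=24ms outcome=S: state=CLOSED
  event#15 t=26ms outcome=F: state=CLOSED
  event#16 t=28ms outcome=S: state=CLOSED
  event#17 t=29ms outcome=S: state=CLOSED
  event#18 t=33ms outcome=F: state=CLOSED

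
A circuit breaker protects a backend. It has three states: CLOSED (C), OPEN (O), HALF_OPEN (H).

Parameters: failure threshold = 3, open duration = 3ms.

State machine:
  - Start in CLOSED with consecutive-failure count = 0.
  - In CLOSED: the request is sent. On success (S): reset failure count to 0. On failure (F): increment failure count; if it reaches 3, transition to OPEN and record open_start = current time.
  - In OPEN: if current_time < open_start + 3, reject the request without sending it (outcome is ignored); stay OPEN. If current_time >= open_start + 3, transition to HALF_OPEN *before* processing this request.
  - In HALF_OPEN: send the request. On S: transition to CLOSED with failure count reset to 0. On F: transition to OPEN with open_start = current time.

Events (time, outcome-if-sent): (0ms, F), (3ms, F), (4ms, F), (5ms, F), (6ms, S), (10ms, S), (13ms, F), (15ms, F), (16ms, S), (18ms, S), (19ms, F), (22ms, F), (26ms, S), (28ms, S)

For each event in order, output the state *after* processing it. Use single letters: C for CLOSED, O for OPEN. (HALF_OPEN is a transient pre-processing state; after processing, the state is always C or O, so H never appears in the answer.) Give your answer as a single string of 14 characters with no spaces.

Answer: CCOOOCCCCCCCCC

Derivation:
State after each event:
  event#1 t=0ms outcome=F: state=CLOSED
  event#2 t=3ms outcome=F: state=CLOSED
  event#3 t=4ms outcome=F: state=OPEN
  event#4 t=5ms outcome=F: state=OPEN
  event#5 t=6ms outcome=S: state=OPEN
  event#6 t=10ms outcome=S: state=CLOSED
  event#7 t=13ms outcome=F: state=CLOSED
  event#8 t=15ms outcome=F: state=CLOSED
  event#9 t=16ms outcome=S: state=CLOSED
  event#10 t=18ms outcome=S: state=CLOSED
  event#11 t=19ms outcome=F: state=CLOSED
  event#12 t=22ms outcome=F: state=CLOSED
  event#13 t=26ms outcome=S: state=CLOSED
  event#14 t=28ms outcome=S: state=CLOSED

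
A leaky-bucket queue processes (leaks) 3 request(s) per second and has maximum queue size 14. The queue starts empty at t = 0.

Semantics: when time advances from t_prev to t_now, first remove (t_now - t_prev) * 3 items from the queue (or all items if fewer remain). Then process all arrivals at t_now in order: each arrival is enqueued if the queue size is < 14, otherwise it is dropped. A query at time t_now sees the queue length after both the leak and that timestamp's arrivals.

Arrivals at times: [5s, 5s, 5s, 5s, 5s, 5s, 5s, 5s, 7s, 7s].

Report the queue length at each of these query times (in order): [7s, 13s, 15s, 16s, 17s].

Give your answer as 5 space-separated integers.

Queue lengths at query times:
  query t=7s: backlog = 4
  query t=13s: backlog = 0
  query t=15s: backlog = 0
  query t=16s: backlog = 0
  query t=17s: backlog = 0

Answer: 4 0 0 0 0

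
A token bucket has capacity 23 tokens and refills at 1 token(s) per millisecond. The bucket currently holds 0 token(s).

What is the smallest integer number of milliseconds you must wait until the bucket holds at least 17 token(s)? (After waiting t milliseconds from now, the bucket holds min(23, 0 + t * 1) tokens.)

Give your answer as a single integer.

Need 0 + t * 1 >= 17, so t >= 17/1.
Smallest integer t = ceil(17/1) = 17.

Answer: 17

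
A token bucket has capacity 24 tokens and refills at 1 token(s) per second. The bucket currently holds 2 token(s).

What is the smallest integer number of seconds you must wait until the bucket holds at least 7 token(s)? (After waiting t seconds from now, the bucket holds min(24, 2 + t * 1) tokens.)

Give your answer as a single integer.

Need 2 + t * 1 >= 7, so t >= 5/1.
Smallest integer t = ceil(5/1) = 5.

Answer: 5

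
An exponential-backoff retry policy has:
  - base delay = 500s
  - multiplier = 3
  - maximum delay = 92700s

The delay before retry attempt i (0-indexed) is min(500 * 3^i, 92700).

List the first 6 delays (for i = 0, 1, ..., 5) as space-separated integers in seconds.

Computing each delay:
  i=0: min(500*3^0, 92700) = 500
  i=1: min(500*3^1, 92700) = 1500
  i=2: min(500*3^2, 92700) = 4500
  i=3: min(500*3^3, 92700) = 13500
  i=4: min(500*3^4, 92700) = 40500
  i=5: min(500*3^5, 92700) = 92700

Answer: 500 1500 4500 13500 40500 92700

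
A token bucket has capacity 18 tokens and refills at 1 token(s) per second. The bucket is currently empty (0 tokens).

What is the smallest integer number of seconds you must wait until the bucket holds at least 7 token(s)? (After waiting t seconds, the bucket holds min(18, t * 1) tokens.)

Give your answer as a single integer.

Need t * 1 >= 7, so t >= 7/1.
Smallest integer t = ceil(7/1) = 7.

Answer: 7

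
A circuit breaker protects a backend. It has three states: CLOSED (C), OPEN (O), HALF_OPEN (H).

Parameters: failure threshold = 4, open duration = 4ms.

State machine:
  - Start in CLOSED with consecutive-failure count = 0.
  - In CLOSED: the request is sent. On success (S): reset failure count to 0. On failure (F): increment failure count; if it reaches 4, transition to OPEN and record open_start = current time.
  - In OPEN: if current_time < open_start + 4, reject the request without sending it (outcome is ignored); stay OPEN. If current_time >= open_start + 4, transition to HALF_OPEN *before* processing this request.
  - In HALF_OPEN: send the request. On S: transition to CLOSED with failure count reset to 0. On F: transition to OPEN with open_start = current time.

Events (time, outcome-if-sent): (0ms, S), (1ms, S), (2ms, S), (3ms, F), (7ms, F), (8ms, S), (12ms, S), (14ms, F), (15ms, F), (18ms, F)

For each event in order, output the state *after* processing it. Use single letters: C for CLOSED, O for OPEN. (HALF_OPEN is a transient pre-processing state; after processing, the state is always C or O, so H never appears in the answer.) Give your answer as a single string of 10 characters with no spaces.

State after each event:
  event#1 t=0ms outcome=S: state=CLOSED
  event#2 t=1ms outcome=S: state=CLOSED
  event#3 t=2ms outcome=S: state=CLOSED
  event#4 t=3ms outcome=F: state=CLOSED
  event#5 t=7ms outcome=F: state=CLOSED
  event#6 t=8ms outcome=S: state=CLOSED
  event#7 t=12ms outcome=S: state=CLOSED
  event#8 t=14ms outcome=F: state=CLOSED
  event#9 t=15ms outcome=F: state=CLOSED
  event#10 t=18ms outcome=F: state=CLOSED

Answer: CCCCCCCCCC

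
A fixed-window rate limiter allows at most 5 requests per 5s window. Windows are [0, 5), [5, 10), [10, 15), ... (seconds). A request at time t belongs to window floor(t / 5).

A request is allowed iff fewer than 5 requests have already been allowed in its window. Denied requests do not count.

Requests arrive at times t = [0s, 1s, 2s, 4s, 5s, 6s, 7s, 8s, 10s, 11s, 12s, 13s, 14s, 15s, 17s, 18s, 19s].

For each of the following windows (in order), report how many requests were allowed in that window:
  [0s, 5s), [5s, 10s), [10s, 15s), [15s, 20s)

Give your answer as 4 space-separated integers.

Processing requests:
  req#1 t=0s (window 0): ALLOW
  req#2 t=1s (window 0): ALLOW
  req#3 t=2s (window 0): ALLOW
  req#4 t=4s (window 0): ALLOW
  req#5 t=5s (window 1): ALLOW
  req#6 t=6s (window 1): ALLOW
  req#7 t=7s (window 1): ALLOW
  req#8 t=8s (window 1): ALLOW
  req#9 t=10s (window 2): ALLOW
  req#10 t=11s (window 2): ALLOW
  req#11 t=12s (window 2): ALLOW
  req#12 t=13s (window 2): ALLOW
  req#13 t=14s (window 2): ALLOW
  req#14 t=15s (window 3): ALLOW
  req#15 t=17s (window 3): ALLOW
  req#16 t=18s (window 3): ALLOW
  req#17 t=19s (window 3): ALLOW

Allowed counts by window: 4 4 5 4

Answer: 4 4 5 4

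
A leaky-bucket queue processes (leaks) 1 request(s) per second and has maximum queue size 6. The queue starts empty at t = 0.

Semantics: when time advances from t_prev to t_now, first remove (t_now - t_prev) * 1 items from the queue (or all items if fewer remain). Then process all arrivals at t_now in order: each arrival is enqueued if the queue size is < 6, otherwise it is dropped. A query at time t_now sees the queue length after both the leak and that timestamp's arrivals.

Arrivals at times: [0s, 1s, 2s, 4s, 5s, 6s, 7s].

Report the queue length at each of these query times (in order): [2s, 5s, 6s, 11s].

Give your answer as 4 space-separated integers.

Answer: 1 1 1 0

Derivation:
Queue lengths at query times:
  query t=2s: backlog = 1
  query t=5s: backlog = 1
  query t=6s: backlog = 1
  query t=11s: backlog = 0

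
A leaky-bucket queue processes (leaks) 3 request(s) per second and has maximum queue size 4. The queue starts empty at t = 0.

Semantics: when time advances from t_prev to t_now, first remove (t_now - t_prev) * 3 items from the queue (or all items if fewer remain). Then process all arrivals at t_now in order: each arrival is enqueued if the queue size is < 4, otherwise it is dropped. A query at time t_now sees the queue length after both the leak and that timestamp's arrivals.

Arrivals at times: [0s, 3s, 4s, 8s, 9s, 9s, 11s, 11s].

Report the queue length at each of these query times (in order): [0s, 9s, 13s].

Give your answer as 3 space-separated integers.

Queue lengths at query times:
  query t=0s: backlog = 1
  query t=9s: backlog = 2
  query t=13s: backlog = 0

Answer: 1 2 0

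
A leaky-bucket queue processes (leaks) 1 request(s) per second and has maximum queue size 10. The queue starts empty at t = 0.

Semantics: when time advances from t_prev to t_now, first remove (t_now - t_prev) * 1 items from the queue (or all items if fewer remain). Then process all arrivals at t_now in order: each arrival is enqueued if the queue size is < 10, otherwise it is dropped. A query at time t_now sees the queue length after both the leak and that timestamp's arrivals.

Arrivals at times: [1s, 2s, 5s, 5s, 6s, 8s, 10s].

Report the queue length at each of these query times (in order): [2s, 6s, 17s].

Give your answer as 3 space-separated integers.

Answer: 1 2 0

Derivation:
Queue lengths at query times:
  query t=2s: backlog = 1
  query t=6s: backlog = 2
  query t=17s: backlog = 0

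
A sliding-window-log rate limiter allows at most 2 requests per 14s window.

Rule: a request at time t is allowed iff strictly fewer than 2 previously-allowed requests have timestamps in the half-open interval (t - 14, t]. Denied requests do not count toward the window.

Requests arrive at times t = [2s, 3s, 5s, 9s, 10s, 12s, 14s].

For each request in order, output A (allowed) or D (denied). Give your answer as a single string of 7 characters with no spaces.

Answer: AADDDDD

Derivation:
Tracking allowed requests in the window:
  req#1 t=2s: ALLOW
  req#2 t=3s: ALLOW
  req#3 t=5s: DENY
  req#4 t=9s: DENY
  req#5 t=10s: DENY
  req#6 t=12s: DENY
  req#7 t=14s: DENY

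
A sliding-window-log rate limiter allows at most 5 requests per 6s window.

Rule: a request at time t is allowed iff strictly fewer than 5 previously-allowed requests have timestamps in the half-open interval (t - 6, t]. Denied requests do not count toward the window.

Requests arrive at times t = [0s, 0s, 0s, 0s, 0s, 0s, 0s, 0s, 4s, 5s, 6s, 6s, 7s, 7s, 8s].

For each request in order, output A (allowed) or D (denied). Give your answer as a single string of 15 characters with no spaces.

Tracking allowed requests in the window:
  req#1 t=0s: ALLOW
  req#2 t=0s: ALLOW
  req#3 t=0s: ALLOW
  req#4 t=0s: ALLOW
  req#5 t=0s: ALLOW
  req#6 t=0s: DENY
  req#7 t=0s: DENY
  req#8 t=0s: DENY
  req#9 t=4s: DENY
  req#10 t=5s: DENY
  req#11 t=6s: ALLOW
  req#12 t=6s: ALLOW
  req#13 t=7s: ALLOW
  req#14 t=7s: ALLOW
  req#15 t=8s: ALLOW

Answer: AAAAADDDDDAAAAA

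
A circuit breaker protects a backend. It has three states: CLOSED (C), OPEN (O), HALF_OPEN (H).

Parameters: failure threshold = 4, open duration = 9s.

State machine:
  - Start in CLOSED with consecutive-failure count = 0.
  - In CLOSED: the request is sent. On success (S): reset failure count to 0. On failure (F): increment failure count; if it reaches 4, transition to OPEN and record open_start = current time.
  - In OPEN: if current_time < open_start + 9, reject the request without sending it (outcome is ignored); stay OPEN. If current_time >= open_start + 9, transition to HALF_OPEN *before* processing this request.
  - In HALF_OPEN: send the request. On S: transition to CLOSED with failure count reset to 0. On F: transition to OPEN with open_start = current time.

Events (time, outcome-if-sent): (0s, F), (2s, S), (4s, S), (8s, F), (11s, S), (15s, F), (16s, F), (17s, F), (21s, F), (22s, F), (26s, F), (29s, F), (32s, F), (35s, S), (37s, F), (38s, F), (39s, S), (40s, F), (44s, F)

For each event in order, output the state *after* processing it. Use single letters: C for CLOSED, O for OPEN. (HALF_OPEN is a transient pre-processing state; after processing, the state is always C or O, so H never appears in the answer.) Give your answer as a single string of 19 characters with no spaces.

State after each event:
  event#1 t=0s outcome=F: state=CLOSED
  event#2 t=2s outcome=S: state=CLOSED
  event#3 t=4s outcome=S: state=CLOSED
  event#4 t=8s outcome=F: state=CLOSED
  event#5 t=11s outcome=S: state=CLOSED
  event#6 t=15s outcome=F: state=CLOSED
  event#7 t=16s outcome=F: state=CLOSED
  event#8 t=17s outcome=F: state=CLOSED
  event#9 t=21s outcome=F: state=OPEN
  event#10 t=22s outcome=F: state=OPEN
  event#11 t=26s outcome=F: state=OPEN
  event#12 t=29s outcome=F: state=OPEN
  event#13 t=32s outcome=F: state=OPEN
  event#14 t=35s outcome=S: state=OPEN
  event#15 t=37s outcome=F: state=OPEN
  event#16 t=38s outcome=F: state=OPEN
  event#17 t=39s outcome=S: state=OPEN
  event#18 t=40s outcome=F: state=OPEN
  event#19 t=44s outcome=F: state=OPEN

Answer: CCCCCCCCOOOOOOOOOOO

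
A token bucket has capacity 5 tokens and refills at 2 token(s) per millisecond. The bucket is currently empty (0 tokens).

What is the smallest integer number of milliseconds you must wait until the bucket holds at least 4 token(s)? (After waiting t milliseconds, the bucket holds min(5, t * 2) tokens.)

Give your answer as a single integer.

Answer: 2

Derivation:
Need t * 2 >= 4, so t >= 4/2.
Smallest integer t = ceil(4/2) = 2.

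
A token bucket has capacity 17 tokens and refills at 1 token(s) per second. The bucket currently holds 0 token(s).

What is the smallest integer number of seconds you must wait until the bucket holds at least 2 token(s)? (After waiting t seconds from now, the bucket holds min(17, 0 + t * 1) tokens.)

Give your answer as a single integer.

Answer: 2

Derivation:
Need 0 + t * 1 >= 2, so t >= 2/1.
Smallest integer t = ceil(2/1) = 2.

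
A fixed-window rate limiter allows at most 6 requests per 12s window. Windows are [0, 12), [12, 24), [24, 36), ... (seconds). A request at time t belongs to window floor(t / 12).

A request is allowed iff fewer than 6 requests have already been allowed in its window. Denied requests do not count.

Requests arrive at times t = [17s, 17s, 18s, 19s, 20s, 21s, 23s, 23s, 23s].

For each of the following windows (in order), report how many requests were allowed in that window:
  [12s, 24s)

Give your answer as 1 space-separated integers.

Answer: 6

Derivation:
Processing requests:
  req#1 t=17s (window 1): ALLOW
  req#2 t=17s (window 1): ALLOW
  req#3 t=18s (window 1): ALLOW
  req#4 t=19s (window 1): ALLOW
  req#5 t=20s (window 1): ALLOW
  req#6 t=21s (window 1): ALLOW
  req#7 t=23s (window 1): DENY
  req#8 t=23s (window 1): DENY
  req#9 t=23s (window 1): DENY

Allowed counts by window: 6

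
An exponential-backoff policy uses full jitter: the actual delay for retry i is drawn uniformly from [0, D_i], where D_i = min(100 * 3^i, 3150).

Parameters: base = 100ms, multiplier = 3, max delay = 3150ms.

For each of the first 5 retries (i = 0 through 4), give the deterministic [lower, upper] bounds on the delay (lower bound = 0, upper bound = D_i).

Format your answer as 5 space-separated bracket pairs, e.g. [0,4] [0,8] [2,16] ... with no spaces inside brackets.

Answer: [0,100] [0,300] [0,900] [0,2700] [0,3150]

Derivation:
Computing bounds per retry:
  i=0: D_i=min(100*3^0,3150)=100, bounds=[0,100]
  i=1: D_i=min(100*3^1,3150)=300, bounds=[0,300]
  i=2: D_i=min(100*3^2,3150)=900, bounds=[0,900]
  i=3: D_i=min(100*3^3,3150)=2700, bounds=[0,2700]
  i=4: D_i=min(100*3^4,3150)=3150, bounds=[0,3150]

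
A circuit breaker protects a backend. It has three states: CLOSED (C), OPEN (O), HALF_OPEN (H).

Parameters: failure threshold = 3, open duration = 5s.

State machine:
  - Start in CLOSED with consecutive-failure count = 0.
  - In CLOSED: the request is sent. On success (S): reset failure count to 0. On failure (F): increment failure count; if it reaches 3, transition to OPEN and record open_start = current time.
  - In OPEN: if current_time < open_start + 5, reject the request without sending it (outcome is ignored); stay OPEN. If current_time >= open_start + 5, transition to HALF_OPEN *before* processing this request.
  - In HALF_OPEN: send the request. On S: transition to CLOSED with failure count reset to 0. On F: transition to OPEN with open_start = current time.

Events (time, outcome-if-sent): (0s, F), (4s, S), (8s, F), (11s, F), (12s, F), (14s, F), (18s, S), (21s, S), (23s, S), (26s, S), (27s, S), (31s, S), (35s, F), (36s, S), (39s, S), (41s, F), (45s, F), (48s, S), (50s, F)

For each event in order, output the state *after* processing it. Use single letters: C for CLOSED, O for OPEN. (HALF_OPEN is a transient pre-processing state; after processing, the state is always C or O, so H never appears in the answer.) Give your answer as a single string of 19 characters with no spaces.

Answer: CCCCOOCCCCCCCCCCCCC

Derivation:
State after each event:
  event#1 t=0s outcome=F: state=CLOSED
  event#2 t=4s outcome=S: state=CLOSED
  event#3 t=8s outcome=F: state=CLOSED
  event#4 t=11s outcome=F: state=CLOSED
  event#5 t=12s outcome=F: state=OPEN
  event#6 t=14s outcome=F: state=OPEN
  event#7 t=18s outcome=S: state=CLOSED
  event#8 t=21s outcome=S: state=CLOSED
  event#9 t=23s outcome=S: state=CLOSED
  event#10 t=26s outcome=S: state=CLOSED
  event#11 t=27s outcome=S: state=CLOSED
  event#12 t=31s outcome=S: state=CLOSED
  event#13 t=35s outcome=F: state=CLOSED
  event#14 t=36s outcome=S: state=CLOSED
  event#15 t=39s outcome=S: state=CLOSED
  event#16 t=41s outcome=F: state=CLOSED
  event#17 t=45s outcome=F: state=CLOSED
  event#18 t=48s outcome=S: state=CLOSED
  event#19 t=50s outcome=F: state=CLOSED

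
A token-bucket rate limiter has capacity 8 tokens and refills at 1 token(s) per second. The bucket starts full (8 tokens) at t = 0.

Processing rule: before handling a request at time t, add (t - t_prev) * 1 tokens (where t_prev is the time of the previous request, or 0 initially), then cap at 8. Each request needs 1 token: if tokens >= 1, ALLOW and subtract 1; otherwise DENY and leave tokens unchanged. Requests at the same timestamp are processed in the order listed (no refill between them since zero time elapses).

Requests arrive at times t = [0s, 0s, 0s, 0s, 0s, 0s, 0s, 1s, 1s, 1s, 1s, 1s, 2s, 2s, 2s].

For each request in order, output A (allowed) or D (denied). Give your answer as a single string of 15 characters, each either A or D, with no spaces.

Simulating step by step:
  req#1 t=0s: ALLOW
  req#2 t=0s: ALLOW
  req#3 t=0s: ALLOW
  req#4 t=0s: ALLOW
  req#5 t=0s: ALLOW
  req#6 t=0s: ALLOW
  req#7 t=0s: ALLOW
  req#8 t=1s: ALLOW
  req#9 t=1s: ALLOW
  req#10 t=1s: DENY
  req#11 t=1s: DENY
  req#12 t=1s: DENY
  req#13 t=2s: ALLOW
  req#14 t=2s: DENY
  req#15 t=2s: DENY

Answer: AAAAAAAAADDDADD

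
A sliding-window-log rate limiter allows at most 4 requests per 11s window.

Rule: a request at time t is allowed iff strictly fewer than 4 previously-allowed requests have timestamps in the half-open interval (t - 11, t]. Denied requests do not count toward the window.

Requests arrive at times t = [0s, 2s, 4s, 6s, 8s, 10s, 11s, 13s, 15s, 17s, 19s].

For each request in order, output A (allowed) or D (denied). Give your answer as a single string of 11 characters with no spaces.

Answer: AAAADDAAAAD

Derivation:
Tracking allowed requests in the window:
  req#1 t=0s: ALLOW
  req#2 t=2s: ALLOW
  req#3 t=4s: ALLOW
  req#4 t=6s: ALLOW
  req#5 t=8s: DENY
  req#6 t=10s: DENY
  req#7 t=11s: ALLOW
  req#8 t=13s: ALLOW
  req#9 t=15s: ALLOW
  req#10 t=17s: ALLOW
  req#11 t=19s: DENY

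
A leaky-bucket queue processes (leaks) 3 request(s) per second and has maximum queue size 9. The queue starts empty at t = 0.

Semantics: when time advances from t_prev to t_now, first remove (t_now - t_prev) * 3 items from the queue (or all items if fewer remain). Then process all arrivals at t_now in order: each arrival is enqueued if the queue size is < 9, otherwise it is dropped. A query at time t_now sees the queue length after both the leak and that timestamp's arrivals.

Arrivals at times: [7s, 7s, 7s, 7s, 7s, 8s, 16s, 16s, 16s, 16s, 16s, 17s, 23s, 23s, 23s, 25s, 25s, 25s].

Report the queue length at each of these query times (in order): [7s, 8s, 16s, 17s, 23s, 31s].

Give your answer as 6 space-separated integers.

Queue lengths at query times:
  query t=7s: backlog = 5
  query t=8s: backlog = 3
  query t=16s: backlog = 5
  query t=17s: backlog = 3
  query t=23s: backlog = 3
  query t=31s: backlog = 0

Answer: 5 3 5 3 3 0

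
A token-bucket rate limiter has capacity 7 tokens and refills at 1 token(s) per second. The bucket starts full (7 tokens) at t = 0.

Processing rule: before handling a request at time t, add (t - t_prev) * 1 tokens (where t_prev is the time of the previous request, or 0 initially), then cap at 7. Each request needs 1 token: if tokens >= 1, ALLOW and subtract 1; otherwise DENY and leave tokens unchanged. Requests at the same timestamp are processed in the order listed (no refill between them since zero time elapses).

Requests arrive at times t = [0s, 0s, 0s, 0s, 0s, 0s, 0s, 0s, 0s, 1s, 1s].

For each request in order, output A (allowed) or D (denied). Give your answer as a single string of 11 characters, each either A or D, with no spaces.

Simulating step by step:
  req#1 t=0s: ALLOW
  req#2 t=0s: ALLOW
  req#3 t=0s: ALLOW
  req#4 t=0s: ALLOW
  req#5 t=0s: ALLOW
  req#6 t=0s: ALLOW
  req#7 t=0s: ALLOW
  req#8 t=0s: DENY
  req#9 t=0s: DENY
  req#10 t=1s: ALLOW
  req#11 t=1s: DENY

Answer: AAAAAAADDAD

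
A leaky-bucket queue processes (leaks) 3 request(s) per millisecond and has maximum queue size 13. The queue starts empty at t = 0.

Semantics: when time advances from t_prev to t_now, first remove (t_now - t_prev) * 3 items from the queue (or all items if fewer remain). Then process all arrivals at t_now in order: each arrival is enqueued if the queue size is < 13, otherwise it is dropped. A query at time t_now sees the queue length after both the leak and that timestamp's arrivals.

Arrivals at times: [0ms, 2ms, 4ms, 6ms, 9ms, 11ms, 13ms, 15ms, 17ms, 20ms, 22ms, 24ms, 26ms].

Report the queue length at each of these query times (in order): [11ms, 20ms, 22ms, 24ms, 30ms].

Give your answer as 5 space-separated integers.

Answer: 1 1 1 1 0

Derivation:
Queue lengths at query times:
  query t=11ms: backlog = 1
  query t=20ms: backlog = 1
  query t=22ms: backlog = 1
  query t=24ms: backlog = 1
  query t=30ms: backlog = 0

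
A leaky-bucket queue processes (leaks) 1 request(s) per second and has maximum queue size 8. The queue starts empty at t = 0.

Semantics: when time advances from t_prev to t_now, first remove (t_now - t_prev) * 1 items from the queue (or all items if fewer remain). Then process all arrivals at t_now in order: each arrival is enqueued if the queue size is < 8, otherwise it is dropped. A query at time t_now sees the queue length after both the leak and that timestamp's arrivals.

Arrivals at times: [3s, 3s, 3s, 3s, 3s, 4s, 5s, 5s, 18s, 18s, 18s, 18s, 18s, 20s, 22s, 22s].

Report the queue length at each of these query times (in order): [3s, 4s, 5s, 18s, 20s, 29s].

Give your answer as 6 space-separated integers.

Answer: 5 5 6 5 4 0

Derivation:
Queue lengths at query times:
  query t=3s: backlog = 5
  query t=4s: backlog = 5
  query t=5s: backlog = 6
  query t=18s: backlog = 5
  query t=20s: backlog = 4
  query t=29s: backlog = 0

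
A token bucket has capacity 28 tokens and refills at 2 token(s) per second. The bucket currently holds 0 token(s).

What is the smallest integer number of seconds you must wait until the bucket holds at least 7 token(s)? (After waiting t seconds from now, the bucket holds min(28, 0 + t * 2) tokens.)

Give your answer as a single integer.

Need 0 + t * 2 >= 7, so t >= 7/2.
Smallest integer t = ceil(7/2) = 4.

Answer: 4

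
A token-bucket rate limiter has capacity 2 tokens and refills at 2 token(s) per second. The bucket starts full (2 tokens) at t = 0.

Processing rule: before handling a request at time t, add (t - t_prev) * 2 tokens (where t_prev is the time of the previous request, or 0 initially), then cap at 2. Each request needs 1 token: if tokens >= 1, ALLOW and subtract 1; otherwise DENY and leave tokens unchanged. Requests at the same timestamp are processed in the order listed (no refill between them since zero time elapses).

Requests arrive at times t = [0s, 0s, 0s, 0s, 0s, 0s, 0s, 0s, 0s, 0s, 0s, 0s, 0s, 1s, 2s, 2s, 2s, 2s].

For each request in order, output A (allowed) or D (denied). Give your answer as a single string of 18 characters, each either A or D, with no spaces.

Simulating step by step:
  req#1 t=0s: ALLOW
  req#2 t=0s: ALLOW
  req#3 t=0s: DENY
  req#4 t=0s: DENY
  req#5 t=0s: DENY
  req#6 t=0s: DENY
  req#7 t=0s: DENY
  req#8 t=0s: DENY
  req#9 t=0s: DENY
  req#10 t=0s: DENY
  req#11 t=0s: DENY
  req#12 t=0s: DENY
  req#13 t=0s: DENY
  req#14 t=1s: ALLOW
  req#15 t=2s: ALLOW
  req#16 t=2s: ALLOW
  req#17 t=2s: DENY
  req#18 t=2s: DENY

Answer: AADDDDDDDDDDDAAADD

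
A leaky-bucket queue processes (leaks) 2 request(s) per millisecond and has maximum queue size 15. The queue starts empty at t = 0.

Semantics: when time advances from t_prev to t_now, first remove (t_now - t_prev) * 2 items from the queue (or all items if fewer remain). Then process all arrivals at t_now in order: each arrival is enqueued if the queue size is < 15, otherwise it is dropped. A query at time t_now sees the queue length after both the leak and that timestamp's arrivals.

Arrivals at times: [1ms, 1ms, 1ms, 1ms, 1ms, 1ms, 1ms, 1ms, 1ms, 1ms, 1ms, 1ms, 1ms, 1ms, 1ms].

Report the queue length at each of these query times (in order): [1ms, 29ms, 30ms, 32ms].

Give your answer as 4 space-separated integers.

Answer: 15 0 0 0

Derivation:
Queue lengths at query times:
  query t=1ms: backlog = 15
  query t=29ms: backlog = 0
  query t=30ms: backlog = 0
  query t=32ms: backlog = 0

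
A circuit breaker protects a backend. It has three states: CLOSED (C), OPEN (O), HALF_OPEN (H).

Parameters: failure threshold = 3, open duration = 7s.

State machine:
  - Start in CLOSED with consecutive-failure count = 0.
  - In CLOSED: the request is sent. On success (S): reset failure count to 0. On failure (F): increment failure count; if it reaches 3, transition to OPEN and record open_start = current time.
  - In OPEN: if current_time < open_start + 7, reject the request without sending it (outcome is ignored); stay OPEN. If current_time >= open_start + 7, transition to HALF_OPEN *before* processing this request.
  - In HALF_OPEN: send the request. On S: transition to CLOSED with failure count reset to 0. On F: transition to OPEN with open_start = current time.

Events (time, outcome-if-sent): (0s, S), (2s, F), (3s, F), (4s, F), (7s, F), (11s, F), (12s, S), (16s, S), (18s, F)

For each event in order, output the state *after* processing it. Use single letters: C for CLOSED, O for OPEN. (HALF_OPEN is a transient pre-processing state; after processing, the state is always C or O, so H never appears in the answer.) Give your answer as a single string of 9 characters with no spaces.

Answer: CCCOOOOOO

Derivation:
State after each event:
  event#1 t=0s outcome=S: state=CLOSED
  event#2 t=2s outcome=F: state=CLOSED
  event#3 t=3s outcome=F: state=CLOSED
  event#4 t=4s outcome=F: state=OPEN
  event#5 t=7s outcome=F: state=OPEN
  event#6 t=11s outcome=F: state=OPEN
  event#7 t=12s outcome=S: state=OPEN
  event#8 t=16s outcome=S: state=OPEN
  event#9 t=18s outcome=F: state=OPEN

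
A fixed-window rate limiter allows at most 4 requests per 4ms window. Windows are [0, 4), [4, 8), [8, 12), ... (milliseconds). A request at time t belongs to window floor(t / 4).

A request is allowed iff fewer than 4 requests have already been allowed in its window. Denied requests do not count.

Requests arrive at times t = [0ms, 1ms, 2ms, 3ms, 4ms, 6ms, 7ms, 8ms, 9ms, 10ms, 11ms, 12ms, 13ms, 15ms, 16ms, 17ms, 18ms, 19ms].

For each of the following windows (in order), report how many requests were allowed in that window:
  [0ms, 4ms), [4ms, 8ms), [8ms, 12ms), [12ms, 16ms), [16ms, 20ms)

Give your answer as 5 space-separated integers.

Processing requests:
  req#1 t=0ms (window 0): ALLOW
  req#2 t=1ms (window 0): ALLOW
  req#3 t=2ms (window 0): ALLOW
  req#4 t=3ms (window 0): ALLOW
  req#5 t=4ms (window 1): ALLOW
  req#6 t=6ms (window 1): ALLOW
  req#7 t=7ms (window 1): ALLOW
  req#8 t=8ms (window 2): ALLOW
  req#9 t=9ms (window 2): ALLOW
  req#10 t=10ms (window 2): ALLOW
  req#11 t=11ms (window 2): ALLOW
  req#12 t=12ms (window 3): ALLOW
  req#13 t=13ms (window 3): ALLOW
  req#14 t=15ms (window 3): ALLOW
  req#15 t=16ms (window 4): ALLOW
  req#16 t=17ms (window 4): ALLOW
  req#17 t=18ms (window 4): ALLOW
  req#18 t=19ms (window 4): ALLOW

Allowed counts by window: 4 3 4 3 4

Answer: 4 3 4 3 4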